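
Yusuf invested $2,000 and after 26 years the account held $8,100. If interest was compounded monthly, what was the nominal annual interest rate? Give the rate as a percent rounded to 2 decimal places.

5.39%

(1 + r/12)^312 = 8,100/2,000 = 4.05.
1 + r/12 = 4.05^(1/312) ≈ 1.004493, so r/12 ≈ 0.00449313.
r ≈ 12·0.00449313 = 5.39176%.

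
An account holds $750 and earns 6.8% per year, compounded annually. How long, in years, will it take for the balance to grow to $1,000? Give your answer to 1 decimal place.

4.4 years

We need (1 + 0.068)^t = 1.3333, so t = ln 1.3333 / ln 1.068 ≈ 4.3729.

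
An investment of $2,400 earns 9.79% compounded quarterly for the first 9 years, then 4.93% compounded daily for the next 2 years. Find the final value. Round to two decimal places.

$6,325.27

Phase 1: 2,400·(1 + 0.024475)^36 ≈ 5,731.3955.
Phase 2: 5,731.3955·(1 + 0.0493/365)^730 ≈ 6,325.2679.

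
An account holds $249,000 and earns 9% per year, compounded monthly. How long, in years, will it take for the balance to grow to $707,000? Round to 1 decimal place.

We need (1 + 0.0075)^(12t) = 2.8394, so 12t = ln 2.8394 / ln 1.0075 ≈ 139.6648.
t ≈ 139.6648/12 = 11.6387 years.

11.6 years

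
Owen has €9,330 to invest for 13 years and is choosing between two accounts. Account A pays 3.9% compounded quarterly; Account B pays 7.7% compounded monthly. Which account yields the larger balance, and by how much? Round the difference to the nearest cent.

Account A growth factor: (1 + 0.00975)^52 ≈ 1.6562306439; balance ≈ 15,452.6319.
Account B growth factor: (1 + 0.077/12)^156 ≈ 2.7123139613; balance ≈ 25,305.8893.
Account B is larger by 9,853.2574.

Account B, by €9,853.26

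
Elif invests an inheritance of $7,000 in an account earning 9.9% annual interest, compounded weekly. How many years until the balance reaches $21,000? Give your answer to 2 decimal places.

(1 + 0.00190385)^(52t) = 21,000/7,000 = 3.
52t·ln(1 + 0.00190385) = ln(3); 52t = 1.0986/0.00190204 ≈ 577.5980.
t ≈ 11.1077 years.

11.11 years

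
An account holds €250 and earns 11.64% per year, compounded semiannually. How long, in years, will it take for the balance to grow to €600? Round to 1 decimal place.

7.7 years

We need (1 + 0.0582)^(2t) = 2.4, so 2t = ln 2.4 / ln 1.0582 ≈ 15.4760.
t ≈ 15.4760/2 = 7.7380 years.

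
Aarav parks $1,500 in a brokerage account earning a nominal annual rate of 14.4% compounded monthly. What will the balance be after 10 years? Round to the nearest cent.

Periodic rate = 14.4%/12 = 0.012; periods = 12·10 = 120.
A = 1,500·(1 + 0.012)^120 ≈ 1,500·4.184672745 ≈ 6,277.0091.

$6,277.01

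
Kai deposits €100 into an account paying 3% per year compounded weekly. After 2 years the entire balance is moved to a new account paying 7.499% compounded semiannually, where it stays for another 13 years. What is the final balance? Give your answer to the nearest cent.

€276.49

After 2 years at 3%: 100 × 1.06181818 ≈ 106.1818.
Then 13 years at 7.499%: 106.1818 × 2.60397207 ≈ 276.4945.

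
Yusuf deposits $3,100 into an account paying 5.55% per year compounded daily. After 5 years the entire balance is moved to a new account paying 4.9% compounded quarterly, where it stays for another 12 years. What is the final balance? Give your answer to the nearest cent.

$7,339.78

Phase 1: 3,100·(1 + 0.0555/365)^1825 ≈ 4,091.3747.
Phase 2: 4,091.3747·(1 + 0.01225)^48 ≈ 7,339.7785.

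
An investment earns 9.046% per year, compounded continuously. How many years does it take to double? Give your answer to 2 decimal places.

7.66 years

e^(0.09046t) = 2, so 0.09046t = ln 2 ≈ 0.69315.
t ≈ 0.69315/0.09046 ≈ 7.6625.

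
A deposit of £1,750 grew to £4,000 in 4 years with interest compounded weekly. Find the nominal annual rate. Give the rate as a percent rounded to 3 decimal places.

20.708%

(1 + r/52)^208 = 4,000/1,750 = 2.28571.
1 + r/52 = 2.28571^(1/208) ≈ 1.003982, so r/52 ≈ 0.00398232.
r ≈ 52·0.00398232 = 20.70809%.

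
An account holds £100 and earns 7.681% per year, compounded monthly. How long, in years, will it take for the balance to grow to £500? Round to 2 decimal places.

21.02 years

We need (1 + 0.00640083)^(12t) = 5, so 12t = ln 5 / ln 1.006401 ≈ 252.2458.
t ≈ 252.2458/12 = 21.0205 years.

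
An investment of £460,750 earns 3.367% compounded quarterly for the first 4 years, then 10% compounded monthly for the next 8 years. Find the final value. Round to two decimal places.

£1,168,711.33

Phase 1: 460,750·(1 + 0.0084175)^16 ≈ 526,879.5281.
Phase 2: 526,879.5281·(1 + 0.1/12)^96 ≈ 1,168,711.3298.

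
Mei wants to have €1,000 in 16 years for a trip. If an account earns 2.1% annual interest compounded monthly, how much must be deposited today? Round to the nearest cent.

Periodic rate = 2.1%/12 = 0.00175; 192 periods.
P = 1,000/(1 + 0.00175)^192 ≈ 1,000/1.39892816 ≈ 714.8330.

€714.83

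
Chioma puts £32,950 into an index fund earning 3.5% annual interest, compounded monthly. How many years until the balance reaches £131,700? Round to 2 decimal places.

39.64 years

(1 + 0.00291667)^(12t) = 131,700/32,950 = 3.997.
12t·ln(1 + 0.00291667) = ln(3.997); 12t = 1.3855/0.00291242 ≈ 475.7331.
t ≈ 39.6444 years.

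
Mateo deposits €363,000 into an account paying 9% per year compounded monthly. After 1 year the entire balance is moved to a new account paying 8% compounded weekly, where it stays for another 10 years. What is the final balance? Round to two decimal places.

After 1 years at 9%: 363,000 × 1.09380689767 ≈ 397,051.9039.
Then 10 years at 8%: 397,051.9039 × 2.22417318836 ≈ 883,112.1989.

€883,112.20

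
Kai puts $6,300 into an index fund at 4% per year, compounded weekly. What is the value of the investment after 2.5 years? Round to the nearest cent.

Growth factor = (1 + 0.04/52)^130 ≈ 1.105128434.
A ≈ 6,300 × 1.105128434 ≈ 6,962.3091.

$6,962.31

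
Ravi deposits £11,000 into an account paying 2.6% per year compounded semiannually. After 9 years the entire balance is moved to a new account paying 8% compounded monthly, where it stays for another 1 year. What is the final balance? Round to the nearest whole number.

Phase 1: 11,000·(1 + 0.013)^18 ≈ 13,879.1446.
Phase 2: 13,879.1446·(1 + 0.08/12)^12 ≈ 15,031.1068.

£15,031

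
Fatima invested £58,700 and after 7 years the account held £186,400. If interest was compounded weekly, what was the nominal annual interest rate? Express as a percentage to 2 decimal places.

(1 + r/52)^364 = 186,400/58,700 = 3.17547.
1 + r/52 = 3.17547^(1/364) ≈ 1.003179, so r/52 ≈ 0.00317937.
r ≈ 52·0.00317937 = 16.53273%.

16.53%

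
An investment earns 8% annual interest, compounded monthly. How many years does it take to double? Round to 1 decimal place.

8.7 years

(1 + 0.00666667)^(12t) = 2.
12t = ln 2 / ln(1 + 0.00666667) ≈ 0.69315/0.00664454 ≈ 104.3183.
t ≈ 8.6932.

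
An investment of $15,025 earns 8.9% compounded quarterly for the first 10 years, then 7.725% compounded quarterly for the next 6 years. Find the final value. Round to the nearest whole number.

After 10 years at 8.9%: 15,025 × 2.4114861339 ≈ 36,232.5792.
Then 6 years at 7.725%: 36,232.5792 × 1.5826190962 ≈ 57,342.3717.

$57,342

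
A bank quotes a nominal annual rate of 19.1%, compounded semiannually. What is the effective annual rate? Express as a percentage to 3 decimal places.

20.012%

One year is 2 periods at 0.0955 each: (1 + 0.0955)^2 ≈ 1.20012.
EAR = 1.20012 − 1 ≈ 20.01202%.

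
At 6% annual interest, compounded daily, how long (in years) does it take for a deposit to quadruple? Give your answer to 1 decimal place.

(1 + 0.000164384)^(365t) = 4.
365t = ln 4 / ln(1 + 0.000164384) ≈ 1.3863/0.00016437 ≈ 8433.9838.
t ≈ 23.1068.

23.1 years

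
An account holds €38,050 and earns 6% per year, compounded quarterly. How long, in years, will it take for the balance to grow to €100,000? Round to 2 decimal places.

We need (1 + 0.015)^(4t) = 2.6281, so 4t = ln 2.6281 / ln 1.015 ≈ 64.8999.
t ≈ 64.8999/4 = 16.2250 years.

16.22 years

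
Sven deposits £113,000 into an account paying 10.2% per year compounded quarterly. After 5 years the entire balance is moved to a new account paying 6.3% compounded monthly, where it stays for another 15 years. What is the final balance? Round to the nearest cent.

£479,873.16

Phase 1: 113,000·(1 + 0.0255)^20 ≈ 186,978.5285.
Phase 2: 186,978.5285·(1 + 0.00525)^180 ≈ 479,873.1569.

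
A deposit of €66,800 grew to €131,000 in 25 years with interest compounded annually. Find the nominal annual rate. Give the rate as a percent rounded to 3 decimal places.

2.731%

The 25-period growth factor is 131,000/66,800 = 1.96108.
r = 1.96108^(1/25) − 1 ≈ 0.0273059, i.e. 2.73059%.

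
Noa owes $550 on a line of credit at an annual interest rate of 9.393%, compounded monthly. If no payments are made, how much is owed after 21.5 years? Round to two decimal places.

Periodic rate = 9.393%/12 = 0.0078275; periods = 12·21.5 = 258.
A = 550·(1 + 0.0078275)^258 ≈ 550·7.475508962 ≈ 4,111.5299.

$4,111.53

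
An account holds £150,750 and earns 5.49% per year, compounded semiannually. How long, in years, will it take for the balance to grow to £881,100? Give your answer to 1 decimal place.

32.6 years

(1 + 0.02745)^(2t) = 881,100/150,750 = 5.8448.
2t·ln(1 + 0.02745) = ln(5.8448); 2t = 1.7655/0.02708 ≈ 65.1975.
t ≈ 32.5987 years.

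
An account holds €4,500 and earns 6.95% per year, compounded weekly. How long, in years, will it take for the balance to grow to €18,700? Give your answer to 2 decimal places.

20.51 years

(1 + 0.00133654)^(52t) = 18,700/4,500 = 4.1556.
52t·ln(1 + 0.00133654) = ln(4.1556); 52t = 1.4244/0.00133565 ≈ 1066.4847.
t ≈ 20.5093 years.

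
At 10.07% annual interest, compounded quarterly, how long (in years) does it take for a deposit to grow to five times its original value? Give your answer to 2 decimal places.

16.18 years

(1 + 0.025175)^(4t) = 5.
4t = ln 5 / ln(1 + 0.025175) ≈ 1.6094/0.0248633 ≈ 64.7314.
t ≈ 16.1828.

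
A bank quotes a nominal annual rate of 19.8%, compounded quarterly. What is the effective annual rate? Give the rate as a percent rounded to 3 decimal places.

One year is 4 periods at 0.0495 each: (1 + 0.0495)^4 ≈ 1.213193.
EAR = 1.213193 − 1 ≈ 21.31927%.

21.319%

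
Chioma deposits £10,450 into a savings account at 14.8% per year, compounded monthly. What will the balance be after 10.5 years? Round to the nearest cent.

£48,964.57

Growth factor = (1 + 0.148/12)^126 ≈ 4.6856051356.
A ≈ 10,450 × 4.6856051356 ≈ 48,964.5737.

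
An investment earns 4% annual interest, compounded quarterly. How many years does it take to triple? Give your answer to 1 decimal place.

(1 + 0.01)^(4t) = 3.
4t = ln 3 / ln(1 + 0.01) ≈ 1.0986/0.00995033 ≈ 110.4096.
t ≈ 27.6024.

27.6 years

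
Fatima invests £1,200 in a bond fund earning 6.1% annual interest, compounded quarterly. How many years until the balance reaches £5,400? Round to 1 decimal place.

(1 + 0.01525)^(4t) = 5,400/1,200 = 4.5.
4t·ln(1 + 0.01525) = ln(4.5); 4t = 1.5041/0.0151349 ≈ 99.3782.
t ≈ 24.8445 years.

24.8 years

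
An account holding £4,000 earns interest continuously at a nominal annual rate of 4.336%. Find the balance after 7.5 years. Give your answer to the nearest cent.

A = P·e^(rt) = 4,000·e^(0.04336·7.5) = 4,000·e^0.3252.
e^0.3252 ≈ 1.38430748, so A ≈ 5,537.2299.

£5,537.23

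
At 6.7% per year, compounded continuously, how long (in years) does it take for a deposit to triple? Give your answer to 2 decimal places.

16.40 years

e^(0.067t) = 3, so 0.067t = ln 3 ≈ 1.0986.
t ≈ 1.0986/0.067 ≈ 16.3972.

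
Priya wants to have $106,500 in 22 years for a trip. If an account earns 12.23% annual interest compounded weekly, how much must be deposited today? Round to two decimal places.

$7,247.84

Growth factor = (1 + 0.1223/52)^1144 ≈ 14.6940244363.
P = 106,500/14.6940244363 ≈ 7,247.8442.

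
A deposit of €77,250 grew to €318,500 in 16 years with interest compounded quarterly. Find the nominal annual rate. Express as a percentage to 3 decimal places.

8.952%

The 64-period growth factor is 318,500/77,250 = 4.12298.
r/4 = 4.12298^(1/64) − 1 ≈ 0.0223808, so r ≈ 4·0.0223808 = 8.95231%.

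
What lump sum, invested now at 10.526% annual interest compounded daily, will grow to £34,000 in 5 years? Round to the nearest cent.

£20,088.28

Growth factor = (1 + 0.10526/365)^1825 ≈ 1.6925294509.
P = 34,000/1.6925294509 ≈ 20,088.2767.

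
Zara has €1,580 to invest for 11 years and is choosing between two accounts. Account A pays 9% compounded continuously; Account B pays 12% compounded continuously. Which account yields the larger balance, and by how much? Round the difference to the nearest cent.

Account A growth factor: e^(0.09·11) = e^0.99 ≈ 2.691234472; balance ≈ 4,252.1505.
Account B growth factor: e^(0.12·11) = e^1.32 ≈ 3.743421377; balance ≈ 5,914.6058.
Account B is larger by 1,662.4553.

Account B, by €1,662.46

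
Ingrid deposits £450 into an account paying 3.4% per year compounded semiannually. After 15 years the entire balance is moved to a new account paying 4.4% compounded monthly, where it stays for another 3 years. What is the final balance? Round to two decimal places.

After 15 years at 3.4%: 450 × 1.65816822 ≈ 746.1757.
Then 3 years at 4.4%: 746.1757 × 1.14083288 ≈ 851.2618.

£851.26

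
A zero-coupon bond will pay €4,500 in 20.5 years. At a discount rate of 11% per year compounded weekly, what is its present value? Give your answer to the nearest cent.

Periodic rate = 11%/52 = 0.00211538; 1066 periods.
P = 4,500/(1 + 0.11/52)^1066 ≈ 4,500/9.512609765 ≈ 473.0563.

€473.06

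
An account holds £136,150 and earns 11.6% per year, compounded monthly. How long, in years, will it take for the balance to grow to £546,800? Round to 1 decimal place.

12.0 years

We need (1 + 0.00966667)^(12t) = 4.0162, so 12t = ln 4.0162 / ln 1.009667 ≈ 144.5209.
t ≈ 144.5209/12 = 12.0434 years.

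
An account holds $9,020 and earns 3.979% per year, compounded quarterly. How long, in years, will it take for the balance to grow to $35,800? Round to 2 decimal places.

We need (1 + 0.0099475)^(4t) = 3.969, so 4t = ln 3.969 / ln 1.009947 ≈ 139.2660.
t ≈ 139.2660/4 = 34.8165 years.

34.82 years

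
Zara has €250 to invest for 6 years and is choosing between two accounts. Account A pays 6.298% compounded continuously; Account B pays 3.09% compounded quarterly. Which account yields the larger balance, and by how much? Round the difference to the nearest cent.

A: e^(0.06298·6) = e^0.37788 ≈ 1.45918783, so 250 × 1.45918783 ≈ 364.7970.
B: (1 + 0.007725)^24 ≈ 1.20284256, so 250 × 1.20284256 ≈ 300.7106.
Difference ≈ 64.0863 in favor of A.

Account A, by €64.09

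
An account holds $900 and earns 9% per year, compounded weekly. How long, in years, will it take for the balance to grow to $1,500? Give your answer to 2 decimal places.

(1 + 0.00173077)^(52t) = 1,500/900 = 1.6667.
52t·ln(1 + 0.00173077) = ln(1.6667); 52t = 0.51083/0.00172927 ≈ 295.3990.
t ≈ 5.6808 years.

5.68 years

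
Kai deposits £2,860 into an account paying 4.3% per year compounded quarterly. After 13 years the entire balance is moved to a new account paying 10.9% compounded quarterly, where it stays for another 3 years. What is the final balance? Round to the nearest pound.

After 13 years at 4.3%: 2,860 × 1.74371298 ≈ 4,987.0191.
Then 3 years at 10.9%: 4,987.0191 × 1.380746017 ≈ 6,885.8068.

£6,886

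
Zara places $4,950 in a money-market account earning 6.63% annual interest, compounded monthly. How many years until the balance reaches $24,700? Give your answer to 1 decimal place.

We need (1 + 0.005525)^(12t) = 4.9899, so 12t = ln 4.9899 / ln 1.005525 ≈ 291.7379.
t ≈ 291.7379/12 = 24.3115 years.

24.3 years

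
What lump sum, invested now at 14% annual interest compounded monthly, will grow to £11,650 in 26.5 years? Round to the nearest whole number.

Growth factor = (1 + 0.14/12)^318 ≈ 39.985832273.
P = 11,650/39.985832273 ≈ 291.3532.

£291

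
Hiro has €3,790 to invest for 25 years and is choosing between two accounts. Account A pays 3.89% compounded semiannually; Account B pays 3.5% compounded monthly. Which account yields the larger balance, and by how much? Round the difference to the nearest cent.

Account A, by €849.52

A: (1 + 0.01945)^50 ≈ 2.619971157, so 3,790 × 2.619971157 ≈ 9,929.6907.
B: (1 + 0.035/12)^300 ≈ 2.395822113, so 3,790 × 2.395822113 ≈ 9,080.1658.
Difference ≈ 849.5249 in favor of A.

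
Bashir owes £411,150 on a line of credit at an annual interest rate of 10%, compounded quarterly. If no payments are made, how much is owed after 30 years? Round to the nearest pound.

Periodic rate = 10%/4 = 0.025; periods = 4·30 = 120.
A = 411,150·(1 + 0.025)^120 ≈ 411,150·19.35814983378 ≈ 7,959,103.3042.

£7,959,103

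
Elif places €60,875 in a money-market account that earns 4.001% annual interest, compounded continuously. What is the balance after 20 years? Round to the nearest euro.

A = P·e^(rt) = 60,875·e^(0.04001·20) = 60,875·e^0.8002.
e^0.8002 ≈ 2.22598608119, so A ≈ 135,506.9027.

€135,507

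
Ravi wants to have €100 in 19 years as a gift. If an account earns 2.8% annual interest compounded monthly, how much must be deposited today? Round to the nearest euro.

Growth factor = (1 + 0.028/12)^228 ≈ 1.701279.
P = 100/1.701279 ≈ 58.7793.

€59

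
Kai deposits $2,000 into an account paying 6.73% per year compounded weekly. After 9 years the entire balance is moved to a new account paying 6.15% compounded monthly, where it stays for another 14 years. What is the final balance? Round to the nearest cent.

Phase 1: 2,000·(1 + 0.0673/52)^468 ≈ 3,663.6340.
Phase 2: 3,663.6340·(1 + 0.005125)^168 ≈ 8,647.3832.

$8,647.38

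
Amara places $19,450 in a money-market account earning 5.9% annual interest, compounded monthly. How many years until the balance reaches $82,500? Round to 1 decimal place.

24.6 years

We need (1 + 0.00491667)^(12t) = 4.2416, so 12t = ln 4.2416 / ln 1.004917 ≈ 294.6103.
t ≈ 294.6103/12 = 24.5509 years.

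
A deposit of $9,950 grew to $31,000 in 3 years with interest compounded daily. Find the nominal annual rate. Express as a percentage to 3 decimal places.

37.900%

(1 + r/365)^1095 = 31,000/9,950 = 3.11558.
1 + r/365 = 3.11558^(1/1095) ≈ 1.001038, so r/365 ≈ 0.00103836.
r ≈ 365·0.00103836 = 37.90015%.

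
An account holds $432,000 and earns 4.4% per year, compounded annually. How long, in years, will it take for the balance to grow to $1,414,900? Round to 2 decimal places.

27.55 years

We need (1 + 0.044)^t = 3.2752, so t = ln 3.2752 / ln 1.044 ≈ 27.5523.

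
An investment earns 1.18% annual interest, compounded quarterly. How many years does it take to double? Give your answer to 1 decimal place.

58.8 years

(1 + 0.00295)^(4t) = 2.
4t = ln 2 / ln(1 + 0.00295) ≈ 0.69315/0.00294566 ≈ 235.3115.
t ≈ 58.8279.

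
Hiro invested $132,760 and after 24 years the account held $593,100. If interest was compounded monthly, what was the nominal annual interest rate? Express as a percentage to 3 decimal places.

6.253%

The 288-period growth factor is 593,100/132,760 = 4.46746.
r/12 = 4.46746^(1/288) − 1 ≈ 0.00521082, so r ≈ 12·0.00521082 = 6.25299%.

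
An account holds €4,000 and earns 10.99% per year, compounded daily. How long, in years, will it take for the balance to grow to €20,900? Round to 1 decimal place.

We need (1 + 0.000301096)^(365t) = 5.225, so 365t = ln 5.225 / ln 1.000301 ≈ 5492.2826.
t ≈ 5492.2826/365 = 15.0473 years.

15.0 years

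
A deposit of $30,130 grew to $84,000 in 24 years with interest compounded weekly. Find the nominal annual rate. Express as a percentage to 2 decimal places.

4.27%

(1 + r/52)^1248 = 84,000/30,130 = 2.78792.
1 + r/52 = 2.78792^(1/1248) ≈ 1.000822, so r/52 ≈ 0.000821888.
r ≈ 52·0.000821888 = 4.27382%.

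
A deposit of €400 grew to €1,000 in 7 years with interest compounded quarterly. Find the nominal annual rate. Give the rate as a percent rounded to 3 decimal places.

(1 + r/4)^28 = 1,000/400 = 2.5.
1 + r/4 = 2.5^(1/28) ≈ 1.033266, so r/4 ≈ 0.033266.
r ≈ 4·0.033266 = 13.30640%.

13.306%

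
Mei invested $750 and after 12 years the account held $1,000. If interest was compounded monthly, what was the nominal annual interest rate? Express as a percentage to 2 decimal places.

2.40%

The 144-period growth factor is 1,000/750 = 1.33333.
r/12 = 1.33333^(1/144) − 1 ≈ 0.00199979, so r ≈ 12·0.00199979 = 2.39975%.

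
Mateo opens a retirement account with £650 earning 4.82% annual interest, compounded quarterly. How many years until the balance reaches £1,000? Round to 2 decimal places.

We need (1 + 0.01205)^(4t) = 1.5385, so 4t = ln 1.5385 / ln 1.01205 ≈ 35.9646.
t ≈ 35.9646/4 = 8.9911 years.

8.99 years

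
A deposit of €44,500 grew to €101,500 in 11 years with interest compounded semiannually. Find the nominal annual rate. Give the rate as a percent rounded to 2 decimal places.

(1 + r/2)^22 = 101,500/44,500 = 2.2809.
1 + r/2 = 2.2809^(1/22) ≈ 1.038192, so r/2 ≈ 0.0381917.
r ≈ 2·0.0381917 = 7.63834%.

7.64%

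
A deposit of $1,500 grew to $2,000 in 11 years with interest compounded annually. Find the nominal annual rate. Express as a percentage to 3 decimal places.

2.650%

(1 + r)^11 = 2,000/1,500 = 1.33333.
1 + r = 1.33333^(1/11) ≈ 1.026498, so r ≈ 0.0264979.
r ≈ 2.64979%.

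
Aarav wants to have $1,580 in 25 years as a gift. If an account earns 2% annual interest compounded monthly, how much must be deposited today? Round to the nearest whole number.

Growth factor = (1 + 0.02/12)^300 ≈ 1.648035209.
P = 1,580/1.648035209 ≈ 958.7174.

$959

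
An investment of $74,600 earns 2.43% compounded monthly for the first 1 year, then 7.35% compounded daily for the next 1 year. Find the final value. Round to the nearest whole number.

After 1 years at 2.43%: 74,600 × 1.0245724764 ≈ 76,433.1067.
Then 1 years at 7.35%: 76,433.1067 × 1.076260573 ≈ 82,261.9393.

$82,262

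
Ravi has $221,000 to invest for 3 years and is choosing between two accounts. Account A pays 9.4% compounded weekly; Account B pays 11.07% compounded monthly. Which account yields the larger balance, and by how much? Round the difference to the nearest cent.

Account B, by $14,659.03

Account A growth factor: (1 + 0.094/52)^156 ≈ 1.32544124903; balance ≈ 292,922.5160.
Account B growth factor: (1 + 0.009225)^36 ≈ 1.39177170675; balance ≈ 307,581.5472.
Account B is larger by 14,659.0312.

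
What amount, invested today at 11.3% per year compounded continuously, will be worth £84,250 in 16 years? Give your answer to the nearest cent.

£13,815.46

P = A·e^(−rt) = 84,250·e^(−1.808).
e^(−1.808) ≈ 0.1639817726, so P ≈ 13,815.4643.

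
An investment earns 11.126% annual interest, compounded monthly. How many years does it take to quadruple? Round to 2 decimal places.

12.52 years

(1 + 0.00927167)^(12t) = 4.
12t = ln 4 / ln(1 + 0.00927167) ≈ 1.3863/0.00922895 ≈ 150.2115.
t ≈ 12.5176.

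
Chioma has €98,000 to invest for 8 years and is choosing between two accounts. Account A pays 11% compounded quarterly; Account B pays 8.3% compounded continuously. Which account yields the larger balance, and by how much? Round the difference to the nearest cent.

Account A, by €43,107.69

A: (1 + 0.0275)^32 ≈ 2.38242137851, so 98,000 × 2.38242137851 ≈ 233,477.2951.
B: e^(0.083·8) = e^0.664 ≈ 1.94254700274, so 98,000 × 1.94254700274 ≈ 190,369.6063.
Difference ≈ 43,107.6888 in favor of A.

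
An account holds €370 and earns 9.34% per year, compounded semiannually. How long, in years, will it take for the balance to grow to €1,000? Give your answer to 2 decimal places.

10.89 years

We need (1 + 0.0467)^(2t) = 2.7027, so 2t = ln 2.7027 / ln 1.0467 ≈ 21.7835.
t ≈ 21.7835/2 = 10.8918 years.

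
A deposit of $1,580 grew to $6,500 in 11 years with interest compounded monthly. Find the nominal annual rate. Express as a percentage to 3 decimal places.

12.927%

The 132-period growth factor is 6,500/1,580 = 4.11392.
r/12 = 4.11392^(1/132) − 1 ≈ 0.0107726, so r ≈ 12·0.0107726 = 12.92711%.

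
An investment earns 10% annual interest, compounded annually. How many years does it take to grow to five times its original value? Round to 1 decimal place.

16.9 years

(1 + 0.1)^t = 5.
t = ln 5 / ln(1 + 0.1) ≈ 1.6094/0.0953102 ≈ 16.8863.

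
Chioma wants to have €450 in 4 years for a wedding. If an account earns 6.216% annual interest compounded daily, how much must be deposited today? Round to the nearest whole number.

Growth factor = (1 + 0.06216/365)^1460 ≈ 1.28225318.
P = 450/1.28225318 ≈ 350.9447.

€351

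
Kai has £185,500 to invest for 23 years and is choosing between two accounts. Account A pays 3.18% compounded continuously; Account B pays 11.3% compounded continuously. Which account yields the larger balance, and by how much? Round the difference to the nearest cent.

Account B, by £2,109,560.40

A: e^(0.0318·23) = e^0.7314 ≈ 2.07798775505, so 185,500 × 2.07798775505 ≈ 385,466.7286.
B: e^(0.113·23) = e^2.599 ≈ 13.45028102659, so 185,500 × 13.45028102659 ≈ 2,495,027.1304.
Difference ≈ 2,109,560.4019 in favor of B.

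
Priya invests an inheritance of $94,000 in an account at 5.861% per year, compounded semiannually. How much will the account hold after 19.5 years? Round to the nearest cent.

$289,965.99

Periodic rate = 5.861%/2 = 0.029305; periods = 2·19.5 = 39.
A = 94,000·(1 + 0.029305)^39 ≈ 94,000·3.08474461511 ≈ 289,965.9938.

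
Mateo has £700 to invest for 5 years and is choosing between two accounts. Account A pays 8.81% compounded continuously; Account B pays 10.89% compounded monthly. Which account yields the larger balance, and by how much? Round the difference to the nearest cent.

Account A growth factor: e^(0.0881·5) = e^0.4405 ≈ 1.553483766; balance ≈ 1,087.4386.
Account B growth factor: (1 + 0.009075)^60 ≈ 1.719518273; balance ≈ 1,203.6628.
Account B is larger by 116.2242.

Account B, by £116.22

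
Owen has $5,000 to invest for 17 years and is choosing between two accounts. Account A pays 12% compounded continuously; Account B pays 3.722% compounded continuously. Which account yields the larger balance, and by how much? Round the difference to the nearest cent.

Account A, by $29,039.23

Account A growth factor: e^(0.12·17) = e^2.04 ≈ 7.6906091989; balance ≈ 38,453.0460.
Account B growth factor: e^(0.03722·17) = e^0.63274 ≈ 1.882762287; balance ≈ 9,413.8114.
Account A is larger by 29,039.2346.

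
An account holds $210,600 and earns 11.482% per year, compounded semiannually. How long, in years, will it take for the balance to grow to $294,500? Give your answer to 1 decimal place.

3.0 years

We need (1 + 0.05741)^(2t) = 1.3984, so 2t = ln 1.3984 / ln 1.05741 ≈ 6.0069.
t ≈ 6.0069/2 = 3.0034 years.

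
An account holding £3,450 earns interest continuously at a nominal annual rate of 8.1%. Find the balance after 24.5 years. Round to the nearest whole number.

A = P·e^(rt) = 3,450·e^(0.081·24.5) = 3,450·e^1.9845.
e^1.9845 ≈ 7.2754087715, so A ≈ 25,100.1603.

£25,100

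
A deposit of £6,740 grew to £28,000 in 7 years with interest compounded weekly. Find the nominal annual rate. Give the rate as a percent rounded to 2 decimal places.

(1 + r/52)^364 = 28,000/6,740 = 4.1543.
1 + r/52 = 4.1543^(1/364) ≈ 1.00392, so r/52 ≈ 0.00392015.
r ≈ 52·0.00392015 = 20.38477%.

20.38%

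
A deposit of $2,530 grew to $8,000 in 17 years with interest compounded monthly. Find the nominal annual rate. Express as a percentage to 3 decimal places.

6.791%

(1 + r/12)^204 = 8,000/2,530 = 3.16206.
1 + r/12 = 3.16206^(1/204) ≈ 1.005659, so r/12 ≈ 0.0056592.
r ≈ 12·0.0056592 = 6.79104%.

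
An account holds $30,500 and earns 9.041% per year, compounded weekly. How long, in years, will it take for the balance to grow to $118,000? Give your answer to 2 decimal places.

We need (1 + 0.00173865)^(52t) = 3.8689, so 52t = ln 3.8689 / ln 1.001739 ≈ 778.8403.
t ≈ 778.8403/52 = 14.9777 years.

14.98 years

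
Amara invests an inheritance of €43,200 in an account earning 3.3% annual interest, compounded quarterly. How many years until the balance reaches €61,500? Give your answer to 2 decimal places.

(1 + 0.00825)^(4t) = 61,500/43,200 = 1.4236.
4t·ln(1 + 0.00825) = ln(1.4236); 4t = 0.3532/0.00821615 ≈ 42.9881.
t ≈ 10.7470 years.

10.75 years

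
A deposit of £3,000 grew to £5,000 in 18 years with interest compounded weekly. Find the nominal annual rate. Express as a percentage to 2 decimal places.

(1 + r/52)^936 = 5,000/3,000 = 1.66667.
1 + r/52 = 1.66667^(1/936) ≈ 1.000546, so r/52 ≈ 0.000545903.
r ≈ 52·0.000545903 = 2.83869%.

2.84%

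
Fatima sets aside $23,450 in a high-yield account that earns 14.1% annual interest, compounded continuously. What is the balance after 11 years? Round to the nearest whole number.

$110,595

A = P·e^(rt) = 23,450·e^(0.141·11) = 23,450·e^1.551.
e^1.551 ≈ 4.71618400929, so A ≈ 110,594.5150.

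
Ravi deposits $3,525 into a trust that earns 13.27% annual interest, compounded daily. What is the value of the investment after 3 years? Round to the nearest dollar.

$5,248

Growth factor = (1 + 0.1327/365)^1095 ≈ 1.488885198.
A ≈ 3,525 × 1.488885198 ≈ 5,248.3203.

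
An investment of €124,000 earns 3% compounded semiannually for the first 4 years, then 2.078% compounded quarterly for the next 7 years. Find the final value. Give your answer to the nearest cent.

€161,494.96

After 4 years at 3%: 124,000 × 1.1264925866 ≈ 139,685.0807.
Then 7 years at 2.078%: 139,685.0807 × 1.15613607023 ≈ 161,494.9603.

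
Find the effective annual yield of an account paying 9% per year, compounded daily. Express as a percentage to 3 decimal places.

9.416%

One year is 365 periods at 0.000246575 each: (1 + 0.000246575)^365 ≈ 1.094162.
EAR = 1.094162 − 1 ≈ 9.41621%.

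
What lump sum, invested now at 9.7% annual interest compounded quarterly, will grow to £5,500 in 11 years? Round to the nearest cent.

Periodic rate = 9.7%/4 = 0.02425; 44 periods.
P = 5,500/(1 + 0.02425)^44 ≈ 5,500/2.869873774 ≈ 1,916.4606.

£1,916.46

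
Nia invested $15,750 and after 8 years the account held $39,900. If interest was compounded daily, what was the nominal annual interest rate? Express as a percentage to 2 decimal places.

(1 + r/365)^2920 = 39,900/15,750 = 2.53333.
1 + r/365 = 2.53333^(1/2920) ≈ 1.000318, so r/365 ≈ 0.000318385.
r ≈ 365·0.000318385 = 11.62105%.

11.62%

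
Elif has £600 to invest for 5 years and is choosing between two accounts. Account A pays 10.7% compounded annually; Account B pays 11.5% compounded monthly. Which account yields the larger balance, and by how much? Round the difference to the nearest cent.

Account A growth factor: (1 + 0.107)^5 ≈ 1.66240985; balance ≈ 997.4459.
Account B growth factor: (1 + 0.115/12)^60 ≈ 1.772271875; balance ≈ 1,063.3631.
Account B is larger by 65.9172.

Account B, by £65.92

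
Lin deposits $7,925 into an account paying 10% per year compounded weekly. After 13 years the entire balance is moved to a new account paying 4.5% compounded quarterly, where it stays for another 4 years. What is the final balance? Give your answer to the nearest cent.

Phase 1: 7,925·(1 + 0.1/52)^676 ≈ 29,042.8963.
Phase 2: 29,042.8963·(1 + 0.01125)^16 ≈ 34,735.7338.

$34,735.73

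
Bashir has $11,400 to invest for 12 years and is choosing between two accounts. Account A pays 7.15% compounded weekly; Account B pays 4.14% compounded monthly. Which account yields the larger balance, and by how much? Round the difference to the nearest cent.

A: (1 + 0.001375)^624 ≈ 2.3570495946, so 11,400 × 2.3570495946 ≈ 26,870.3654.
B: (1 + 0.00345)^144 ≈ 1.6420492196, so 11,400 × 1.6420492196 ≈ 18,719.3611.
Difference ≈ 8,151.0043 in favor of A.

Account A, by $8,151.00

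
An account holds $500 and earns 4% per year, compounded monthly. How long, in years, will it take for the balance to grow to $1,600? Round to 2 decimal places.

29.13 years

(1 + 0.00333333)^(12t) = 1,600/500 = 3.2.
12t·ln(1 + 0.00333333) = ln(3.2); 12t = 1.1632/0.00332779 ≈ 349.5265.
t ≈ 29.1272 years.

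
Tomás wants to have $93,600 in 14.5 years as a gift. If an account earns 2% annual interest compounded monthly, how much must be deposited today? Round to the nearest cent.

$70,054.38

Periodic rate = 2%/12 = 0.00166667; 174 periods.
P = 93,600/(1 + 0.02/12)^174 ≈ 93,600/1.3361049154 ≈ 70,054.3789.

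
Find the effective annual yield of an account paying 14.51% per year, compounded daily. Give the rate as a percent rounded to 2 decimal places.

One year is 365 periods at 0.000397534 each: (1 + 0.000397534)^365 ≈ 1.156122.
EAR = 1.156122 − 1 ≈ 15.61218%.

15.61%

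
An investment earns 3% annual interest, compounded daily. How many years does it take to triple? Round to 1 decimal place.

(1 + 0.0000821918)^(365t) = 3.
365t = ln 3 / ln(1 + 0.0000821918) ≈ 1.0986/8.21884e-05 ≈ 13366.9988.
t ≈ 36.6219.

36.6 years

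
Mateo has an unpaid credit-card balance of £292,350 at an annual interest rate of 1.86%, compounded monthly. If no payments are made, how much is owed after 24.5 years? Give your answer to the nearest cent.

Growth factor = (1 + 0.00155)^294 ≈ 1.57672072074.
A ≈ 292,350 × 1.57672072074 ≈ 460,954.3027.

£460,954.30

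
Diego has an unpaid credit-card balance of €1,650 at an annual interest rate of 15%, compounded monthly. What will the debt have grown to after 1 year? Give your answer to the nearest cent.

€1,915.24

Growth factor = (1 + 0.0125)^12 ≈ 1.160754518.
A ≈ 1,650 × 1.160754518 ≈ 1,915.2450.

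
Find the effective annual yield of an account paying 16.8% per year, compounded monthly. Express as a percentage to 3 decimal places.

One year is 12 periods at 0.014 each: (1 + 0.014)^12 ≈ 1.181559.
EAR = 1.181559 − 1 ≈ 18.15591%.

18.156%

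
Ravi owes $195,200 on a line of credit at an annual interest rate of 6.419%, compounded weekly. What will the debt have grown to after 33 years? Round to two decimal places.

Periodic rate = 6.419%/52 = 0.00123442; periods = 52·33 = 1716.
A = 195,200·(1 + 0.06419/52)^1716 ≈ 195,200·8.305879639048 ≈ 1,621,307.7055.

$1,621,307.71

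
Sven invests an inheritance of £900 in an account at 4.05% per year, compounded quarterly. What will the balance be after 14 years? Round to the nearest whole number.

Periodic rate = 4.05%/4 = 0.010125; periods = 4·14 = 56.
A = 900·(1 + 0.010125)^56 ≈ 900·1.757950764 ≈ 1,582.1557.

£1,582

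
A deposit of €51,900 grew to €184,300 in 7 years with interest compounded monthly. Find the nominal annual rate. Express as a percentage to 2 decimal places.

18.24%

(1 + r/12)^84 = 184,300/51,900 = 3.55106.
1 + r/12 = 3.55106^(1/84) ≈ 1.015201, so r/12 ≈ 0.0152006.
r ≈ 12·0.0152006 = 18.24076%.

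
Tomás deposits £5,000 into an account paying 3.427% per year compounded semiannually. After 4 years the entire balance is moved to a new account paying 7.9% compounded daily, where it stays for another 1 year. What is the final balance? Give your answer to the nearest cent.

£6,198.75

After 4 years at 3.427%: 5,000 × 1.145588883 ≈ 5,727.9444.
Then 1 years at 7.9%: 5,727.9444 × 1.082195071 ≈ 6,198.7532.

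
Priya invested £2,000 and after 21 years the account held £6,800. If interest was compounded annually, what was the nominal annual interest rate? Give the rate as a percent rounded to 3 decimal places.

The 21-period growth factor is 6,800/2,000 = 3.4.
r = 3.4^(1/21) − 1 ≈ 0.0600065, i.e. 6.00065%.

6.001%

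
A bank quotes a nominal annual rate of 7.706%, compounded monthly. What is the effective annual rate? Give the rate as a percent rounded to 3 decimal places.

One year is 12 periods at 0.00642167 each: (1 + 0.00642167)^12 ≈ 1.079841.
EAR = 1.079841 − 1 ≈ 7.98408%.

7.984%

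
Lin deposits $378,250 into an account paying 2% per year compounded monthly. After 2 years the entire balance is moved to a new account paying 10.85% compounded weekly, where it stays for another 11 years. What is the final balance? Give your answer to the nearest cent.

$1,296,960.39

Phase 1: 378,250·(1 + 0.02/12)^24 ≈ 393,673.5672.
Phase 2: 393,673.5672·(1 + 0.1085/52)^572 ≈ 1,296,960.3896.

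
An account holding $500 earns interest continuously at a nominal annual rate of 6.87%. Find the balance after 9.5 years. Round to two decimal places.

$960.31

A = P·e^(rt) = 500·e^(0.0687·9.5) = 500·e^0.65265.
e^0.65265 ≈ 1.92062374, so A ≈ 960.3119.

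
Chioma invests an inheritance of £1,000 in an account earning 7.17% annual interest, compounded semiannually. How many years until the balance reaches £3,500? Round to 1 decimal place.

(1 + 0.03585)^(2t) = 3,500/1,000 = 3.5.
2t·ln(1 + 0.03585) = ln(3.5); 2t = 1.2528/0.0352223 ≈ 35.5673.
t ≈ 17.7836 years.

17.8 years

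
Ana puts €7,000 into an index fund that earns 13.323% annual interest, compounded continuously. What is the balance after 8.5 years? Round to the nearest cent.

A = P·e^(rt) = 7,000·e^(0.13323·8.5) = 7,000·e^1.132455.
e^1.132455 ≈ 3.1032656733, so A ≈ 21,722.8597.

€21,722.86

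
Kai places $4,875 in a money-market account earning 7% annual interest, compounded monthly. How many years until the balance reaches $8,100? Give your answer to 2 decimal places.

(1 + 0.00583333)^(12t) = 8,100/4,875 = 1.6615.
12t·ln(1 + 0.00583333) = ln(1.6615); 12t = 0.50774/0.00581639 ≈ 87.2954.
t ≈ 7.2746 years.

7.27 years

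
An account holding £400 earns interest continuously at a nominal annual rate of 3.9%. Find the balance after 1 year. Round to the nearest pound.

A = P·e^(rt) = 400·e^(0.039·1) = 400·e^0.039.
e^0.039 ≈ 1.03977048, so A ≈ 415.9082.

£416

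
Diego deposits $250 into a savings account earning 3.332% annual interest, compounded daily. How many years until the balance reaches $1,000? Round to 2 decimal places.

41.61 years

We need (1 + 0.0000912877)^(365t) = 4, so 365t = ln 4 / ln 1.000091 ≈ 15186.6908.
t ≈ 15186.6908/365 = 41.6074 years.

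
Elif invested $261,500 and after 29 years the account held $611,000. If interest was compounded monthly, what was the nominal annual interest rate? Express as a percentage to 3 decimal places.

(1 + r/12)^348 = 611,000/261,500 = 2.33652.
1 + r/12 = 2.33652^(1/348) ≈ 1.002442, so r/12 ≈ 0.00244166.
r ≈ 12·0.00244166 = 2.92999%.

2.930%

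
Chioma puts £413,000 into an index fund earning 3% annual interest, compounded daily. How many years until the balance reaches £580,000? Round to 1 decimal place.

(1 + 0.0000821918)^(365t) = 580,000/413,000 = 1.4044.
365t·ln(1 + 0.0000821918) = ln(1.4044); 365t = 0.33958/8.21884e-05 ≈ 4131.7327.
t ≈ 11.3198 years.

11.3 years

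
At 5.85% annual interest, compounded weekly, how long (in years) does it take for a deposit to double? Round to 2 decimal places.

(1 + 0.001125)^(52t) = 2.
52t = ln 2 / ln(1 + 0.001125) ≈ 0.69315/0.00112437 ≈ 616.4773.
t ≈ 11.8553.

11.86 years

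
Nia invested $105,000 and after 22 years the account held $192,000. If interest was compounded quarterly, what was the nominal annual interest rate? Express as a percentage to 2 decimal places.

(1 + r/4)^88 = 192,000/105,000 = 1.82857.
1 + r/4 = 1.82857^(1/88) ≈ 1.006882, so r/4 ≈ 0.00688192.
r ≈ 4·0.00688192 = 2.75277%.

2.75%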